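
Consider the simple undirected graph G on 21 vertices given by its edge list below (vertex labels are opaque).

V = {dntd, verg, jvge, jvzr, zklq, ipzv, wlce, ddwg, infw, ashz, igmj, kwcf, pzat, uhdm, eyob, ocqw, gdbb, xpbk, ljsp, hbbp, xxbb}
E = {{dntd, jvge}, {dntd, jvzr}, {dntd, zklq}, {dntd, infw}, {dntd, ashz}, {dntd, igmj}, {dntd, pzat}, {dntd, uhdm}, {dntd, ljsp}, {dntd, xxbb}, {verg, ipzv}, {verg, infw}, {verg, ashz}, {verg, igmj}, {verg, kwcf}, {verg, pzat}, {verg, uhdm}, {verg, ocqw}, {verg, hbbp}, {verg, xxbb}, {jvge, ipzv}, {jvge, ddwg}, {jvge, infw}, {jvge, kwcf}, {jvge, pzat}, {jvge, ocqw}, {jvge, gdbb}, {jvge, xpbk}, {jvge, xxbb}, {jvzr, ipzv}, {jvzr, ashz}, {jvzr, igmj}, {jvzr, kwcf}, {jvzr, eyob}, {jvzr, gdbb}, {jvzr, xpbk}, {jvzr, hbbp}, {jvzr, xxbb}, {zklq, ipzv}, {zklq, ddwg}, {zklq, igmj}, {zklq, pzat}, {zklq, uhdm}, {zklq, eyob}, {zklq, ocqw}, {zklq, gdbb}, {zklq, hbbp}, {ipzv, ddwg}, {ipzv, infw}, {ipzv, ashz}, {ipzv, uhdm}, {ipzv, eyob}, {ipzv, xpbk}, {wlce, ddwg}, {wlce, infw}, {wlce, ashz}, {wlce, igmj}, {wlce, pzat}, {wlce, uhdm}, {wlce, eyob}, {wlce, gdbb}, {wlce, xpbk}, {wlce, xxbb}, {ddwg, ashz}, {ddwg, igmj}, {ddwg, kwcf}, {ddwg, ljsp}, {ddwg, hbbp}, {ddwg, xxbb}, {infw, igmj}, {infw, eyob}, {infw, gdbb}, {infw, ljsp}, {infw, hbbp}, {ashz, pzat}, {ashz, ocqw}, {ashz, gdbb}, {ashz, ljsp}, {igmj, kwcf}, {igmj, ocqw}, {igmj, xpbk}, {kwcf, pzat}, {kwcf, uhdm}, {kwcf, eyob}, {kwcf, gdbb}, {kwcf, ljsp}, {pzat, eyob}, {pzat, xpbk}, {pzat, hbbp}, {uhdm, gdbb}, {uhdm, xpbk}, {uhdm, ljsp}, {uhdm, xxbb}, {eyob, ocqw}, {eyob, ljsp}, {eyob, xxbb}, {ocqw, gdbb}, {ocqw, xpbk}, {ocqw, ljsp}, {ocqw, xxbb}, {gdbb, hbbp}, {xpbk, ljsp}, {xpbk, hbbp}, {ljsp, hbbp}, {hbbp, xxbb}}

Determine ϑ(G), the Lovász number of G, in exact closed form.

Vertex ashz has 10 neighbors: dntd, verg, jvzr, ipzv, wlce, ddwg, pzat, ocqw, gdbb, ljsp.
Vertex xpbk has 10 neighbors: jvge, jvzr, ipzv, wlce, igmj, pzat, uhdm, ocqw, ljsp, hbbp.
Vertex xxbb has 10 neighbors: dntd, verg, jvge, jvzr, wlce, ddwg, uhdm, eyob, ocqw, hbbp.
Vertex ljsp has 10 neighbors: dntd, ddwg, infw, ashz, kwcf, uhdm, eyob, ocqw, xpbk, hbbp.
deg(v) = 10 for all v (|V|=21); Kneser-type, 2-subsets of [7].
spec(A) ≈ [10.0, 1.0, -4.0] (distinct, 4 d.p.).
Lovász (edge-transitive): ϑ = −21·(-4)/((10)−(-4)) = 6.
ϑ(G) ≈ 6.0000.

6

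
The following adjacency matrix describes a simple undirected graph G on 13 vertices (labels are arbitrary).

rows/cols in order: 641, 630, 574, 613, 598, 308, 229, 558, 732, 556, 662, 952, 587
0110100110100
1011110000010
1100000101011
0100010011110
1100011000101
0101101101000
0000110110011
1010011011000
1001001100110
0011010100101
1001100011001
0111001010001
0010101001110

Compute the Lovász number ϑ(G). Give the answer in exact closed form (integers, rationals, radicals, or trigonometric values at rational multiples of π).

sqrt(13)

N(587) = {574, 598, 229, 556, 662, 952}, |N(587)| = 6.
deg(556) = 6; N(556) = {574, 613, 308, 558, 662, 587}.
Vertex 732 has 6 neighbors: 641, 613, 229, 558, 662, 952.
N(641) = {630, 574, 598, 558, 732, 662}, |N(641)| = 6.
G on 13 vertices is 6-regular; strongly regular (13,6,2,3).
A has 3 distinct eigenvalues ≈ [6.0, 1.303, -2.303].
Lovász (edge-transitive): ϑ = −13·(-sqrt(13)/2 - 1/2)/((6)−(-sqrt(13)/2 - 1/2)) = sqrt(13).
≈ 3.605551275 (to 9 d.p.).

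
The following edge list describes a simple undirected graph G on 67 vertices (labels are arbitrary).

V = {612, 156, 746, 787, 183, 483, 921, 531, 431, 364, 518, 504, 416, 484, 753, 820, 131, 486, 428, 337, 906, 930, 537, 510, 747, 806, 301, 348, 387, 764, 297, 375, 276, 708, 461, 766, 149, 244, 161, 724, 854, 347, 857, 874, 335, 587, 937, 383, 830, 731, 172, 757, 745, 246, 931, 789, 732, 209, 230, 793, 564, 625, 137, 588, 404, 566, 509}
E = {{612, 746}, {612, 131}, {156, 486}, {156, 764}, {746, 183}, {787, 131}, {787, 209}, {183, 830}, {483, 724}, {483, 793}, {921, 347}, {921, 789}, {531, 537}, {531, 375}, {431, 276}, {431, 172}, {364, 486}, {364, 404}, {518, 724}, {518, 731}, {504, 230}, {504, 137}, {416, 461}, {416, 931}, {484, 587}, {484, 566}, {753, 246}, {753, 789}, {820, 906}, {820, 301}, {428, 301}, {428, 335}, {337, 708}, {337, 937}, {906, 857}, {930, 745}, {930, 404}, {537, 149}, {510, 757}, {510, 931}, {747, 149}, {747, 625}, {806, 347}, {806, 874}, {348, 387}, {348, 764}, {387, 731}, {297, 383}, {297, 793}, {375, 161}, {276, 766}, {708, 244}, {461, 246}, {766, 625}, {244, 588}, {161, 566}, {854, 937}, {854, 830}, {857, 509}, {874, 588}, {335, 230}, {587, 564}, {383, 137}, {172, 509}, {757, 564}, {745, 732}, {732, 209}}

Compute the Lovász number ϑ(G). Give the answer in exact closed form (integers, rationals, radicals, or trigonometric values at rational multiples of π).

67*cos(pi/67)/(cos(pi/67) + 1)

Vertex 364 has 2 neighbors: 486, 404.
N(857) = {906, 509}, |N(857)| = 2.
deg(137) = 2; N(137) = {504, 383}.
Vertex 461 has 2 neighbors: 416, 246.
deg(v) = 2 for all v (|V|=67); connected 2-regular on 67 ⇒ C_{67}.
spec(A) ≈ [2.0, 1.9912, 1.9649, 1.9214, 1.8609, 1.7841, 1.6917, 1.5843, 1.4631, 1.3289, 1.1831, 1.0269, 0.8617, 0.6889, 0.5101, 0.3268, 0.1406, -0.0469, -0.2339, -0.4189, -0.6002, -0.7762, -0.9454, -1.1063, -1.2574, -1.3975, -1.5254, -1.6398, -1.7398, -1.8245, -1.8932, -1.9453, -1.9802, -1.9978] (distinct, 4 d.p.).
ϑ = −N·λ_min/(λ_max−λ_min) = −67·(-2*cos(pi/67))/(2−(-2*cos(pi/67))) = 67*cos(pi/67)/(cos(pi/67) + 1).
Numerically 33.481580.
33 ≤ 67*cos(pi/67)/(cos(pi/67) + 1) ≤ 34: both strict.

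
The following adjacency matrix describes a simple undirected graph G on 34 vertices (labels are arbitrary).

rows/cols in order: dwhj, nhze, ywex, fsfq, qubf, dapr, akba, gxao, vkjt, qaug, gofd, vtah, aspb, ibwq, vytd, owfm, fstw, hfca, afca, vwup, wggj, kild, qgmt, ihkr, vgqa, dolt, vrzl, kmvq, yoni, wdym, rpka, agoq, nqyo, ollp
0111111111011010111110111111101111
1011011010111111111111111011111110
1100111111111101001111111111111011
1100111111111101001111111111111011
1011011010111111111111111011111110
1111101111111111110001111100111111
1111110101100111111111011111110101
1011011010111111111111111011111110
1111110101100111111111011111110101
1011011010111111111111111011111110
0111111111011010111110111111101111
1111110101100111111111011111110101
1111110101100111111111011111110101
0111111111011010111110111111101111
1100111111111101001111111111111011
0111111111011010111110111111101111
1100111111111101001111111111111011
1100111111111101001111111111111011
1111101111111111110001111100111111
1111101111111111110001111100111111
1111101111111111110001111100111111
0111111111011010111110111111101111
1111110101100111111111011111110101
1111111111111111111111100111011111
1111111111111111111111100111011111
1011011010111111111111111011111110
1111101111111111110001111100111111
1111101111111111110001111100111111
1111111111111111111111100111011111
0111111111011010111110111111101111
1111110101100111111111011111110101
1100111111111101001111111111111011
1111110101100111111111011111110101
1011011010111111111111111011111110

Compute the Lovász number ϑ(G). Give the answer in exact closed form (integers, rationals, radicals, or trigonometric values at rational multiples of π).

7

Vertex fstw has 28 neighbors: dwhj, nhze, qubf, dapr, akba, gxao, vkjt, qaug, gofd, vtah, aspb, ibwq, owfm, afca, vwup, wggj, kild, qgmt, ihkr, vgqa, dolt, vrzl, kmvq, yoni, wdym, rpka, nqyo, ollp.
N(vgqa) = {dwhj, nhze, ywex, fsfq, qubf, dapr, akba, gxao, vkjt, qaug, gofd, vtah, aspb, ibwq, vytd, owfm, fstw, hfca, afca, vwup, wggj, kild, qgmt, dolt, vrzl, kmvq, wdym, rpka, agoq, nqyo, ollp}, |N(vgqa)| = 31.
deg(kmvq) = 28; N(kmvq) = {dwhj, nhze, ywex, fsfq, qubf, akba, gxao, vkjt, qaug, gofd, vtah, aspb, ibwq, vytd, owfm, fstw, hfca, kild, qgmt, ihkr, vgqa, dolt, yoni, wdym, rpka, agoq, nqyo, ollp}.
N(vtah) = {dwhj, nhze, ywex, fsfq, qubf, dapr, gxao, qaug, gofd, ibwq, vytd, owfm, fstw, hfca, afca, vwup, wggj, kild, ihkr, vgqa, dolt, vrzl, kmvq, yoni, wdym, agoq, ollp}, |N(vtah)| = 27.
Complete multipartite on [7, 6, 6, 6, 6, 3]: sandwich collapses at ϑ=7.
= 7.0000000… (decimal).
Sandwich: α(G)=7 ≤ ϑ(G)=7 ≤ χ(Ḡ)=7 (collapsed).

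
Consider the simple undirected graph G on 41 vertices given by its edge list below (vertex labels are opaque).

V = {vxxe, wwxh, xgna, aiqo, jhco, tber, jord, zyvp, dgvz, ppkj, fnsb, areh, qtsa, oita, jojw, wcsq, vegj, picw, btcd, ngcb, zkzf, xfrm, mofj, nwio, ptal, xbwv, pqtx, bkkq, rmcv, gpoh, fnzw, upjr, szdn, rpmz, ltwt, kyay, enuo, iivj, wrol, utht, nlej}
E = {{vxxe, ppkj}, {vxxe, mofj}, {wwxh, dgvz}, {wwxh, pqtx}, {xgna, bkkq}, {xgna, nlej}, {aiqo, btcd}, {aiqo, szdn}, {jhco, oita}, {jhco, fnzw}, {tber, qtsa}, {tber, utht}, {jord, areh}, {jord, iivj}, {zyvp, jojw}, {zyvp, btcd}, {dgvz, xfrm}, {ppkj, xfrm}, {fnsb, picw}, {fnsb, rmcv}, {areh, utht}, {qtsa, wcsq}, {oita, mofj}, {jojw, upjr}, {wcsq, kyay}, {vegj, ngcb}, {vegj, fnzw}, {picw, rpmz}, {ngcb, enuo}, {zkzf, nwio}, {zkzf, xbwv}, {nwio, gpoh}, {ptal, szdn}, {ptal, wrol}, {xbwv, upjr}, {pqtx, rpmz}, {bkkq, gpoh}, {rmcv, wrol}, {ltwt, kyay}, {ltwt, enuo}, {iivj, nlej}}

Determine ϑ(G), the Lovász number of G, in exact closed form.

Vertex ptal has 2 neighbors: szdn, wrol.
deg(pqtx) = 2; N(pqtx) = {wwxh, rpmz}.
Vertex upjr has 2 neighbors: jojw, xbwv.
N(vxxe) = {ppkj, mofj}, |N(vxxe)| = 2.
deg(v) = 2 for all v (|V|=41); connected 2-regular on 41 ⇒ C_{41}.
A has 21 distinct eigenvalues ≈ [2.0, 1.977, 1.907, 1.792, 1.636, 1.441, 1.212, 0.955, 0.676, 0.381, 0.077, -0.229, -0.53, -0.818, -1.087, -1.331, -1.543, -1.719, -1.855, -1.947, -1.994].
ϑ = −N·λ_min/(λ_max−λ_min) = −41·(-2*cos(pi/41))/(2−(-2*cos(pi/41))) = 41*cos(pi/41)/(cos(pi/41) + 1).
ϑ(G) ≈ 20.4698803.
α=20, χ(Ḡ)=21; ϑ=41*cos(pi/41)/(cos(pi/41) + 1) lies between (both strict).

41*cos(pi/41)/(cos(pi/41) + 1)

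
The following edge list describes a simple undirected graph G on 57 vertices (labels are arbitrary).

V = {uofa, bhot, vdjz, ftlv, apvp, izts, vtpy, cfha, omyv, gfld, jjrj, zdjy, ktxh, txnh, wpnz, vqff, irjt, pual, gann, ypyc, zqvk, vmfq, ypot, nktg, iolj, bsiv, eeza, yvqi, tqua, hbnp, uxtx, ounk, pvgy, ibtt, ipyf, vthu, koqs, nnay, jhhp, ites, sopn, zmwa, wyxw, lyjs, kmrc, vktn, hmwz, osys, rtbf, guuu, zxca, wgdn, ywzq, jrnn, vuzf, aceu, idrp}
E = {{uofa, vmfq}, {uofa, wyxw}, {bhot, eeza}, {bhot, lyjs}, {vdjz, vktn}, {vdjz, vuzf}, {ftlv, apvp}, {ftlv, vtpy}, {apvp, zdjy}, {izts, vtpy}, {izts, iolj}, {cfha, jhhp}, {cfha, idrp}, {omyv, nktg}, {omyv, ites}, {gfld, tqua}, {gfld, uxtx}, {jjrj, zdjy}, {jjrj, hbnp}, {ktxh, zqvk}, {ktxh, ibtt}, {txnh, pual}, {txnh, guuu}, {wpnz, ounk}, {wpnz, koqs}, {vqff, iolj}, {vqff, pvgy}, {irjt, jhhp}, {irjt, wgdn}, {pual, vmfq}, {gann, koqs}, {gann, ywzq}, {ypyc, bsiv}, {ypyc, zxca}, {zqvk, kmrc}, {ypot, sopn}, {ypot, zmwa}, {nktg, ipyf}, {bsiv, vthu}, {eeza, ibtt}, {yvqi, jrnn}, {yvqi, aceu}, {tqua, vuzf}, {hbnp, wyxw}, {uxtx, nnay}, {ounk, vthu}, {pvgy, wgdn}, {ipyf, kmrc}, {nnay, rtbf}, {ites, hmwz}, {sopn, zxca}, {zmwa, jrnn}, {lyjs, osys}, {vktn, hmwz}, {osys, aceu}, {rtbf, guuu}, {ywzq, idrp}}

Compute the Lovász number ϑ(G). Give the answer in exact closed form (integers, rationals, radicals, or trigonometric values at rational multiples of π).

57*cos(pi/57)/(cos(pi/57) + 1)

N(eeza) = {bhot, ibtt}, |N(eeza)| = 2.
Vertex vmfq has 2 neighbors: uofa, pual.
N(nnay) = {uxtx, rtbf}, |N(nnay)| = 2.
Vertex guuu has 2 neighbors: txnh, rtbf.
Regular of degree 2 on 57 vertices: this is C_{57}, the 57-cycle.
Distinct eigenvalues (to 6 d.p.): [2.0, 1.987861, 1.951593, 1.891634, 1.808714, 1.703839, 1.578281, 1.433565, 1.271447, 1.093896, 0.903067, 0.701275, 0.490971, 0.274707, 0.055109, -0.165159, -0.383421, -0.59703, -0.803391, -1.0, -1.184471, -1.354563, -1.508213, -1.643556, -1.758948, -1.852988, -1.924536, -1.972723, -1.996963].
Lovász (edge-transitive): ϑ = −57·(-2*cos(pi/57))/((2)−(-2*cos(pi/57))) = 57*cos(pi/57)/(cos(pi/57) + 1).
ϑ(G) ≈ 28.478345168.
28 ≤ 57*cos(pi/57)/(cos(pi/57) + 1) ≤ 29: both strict.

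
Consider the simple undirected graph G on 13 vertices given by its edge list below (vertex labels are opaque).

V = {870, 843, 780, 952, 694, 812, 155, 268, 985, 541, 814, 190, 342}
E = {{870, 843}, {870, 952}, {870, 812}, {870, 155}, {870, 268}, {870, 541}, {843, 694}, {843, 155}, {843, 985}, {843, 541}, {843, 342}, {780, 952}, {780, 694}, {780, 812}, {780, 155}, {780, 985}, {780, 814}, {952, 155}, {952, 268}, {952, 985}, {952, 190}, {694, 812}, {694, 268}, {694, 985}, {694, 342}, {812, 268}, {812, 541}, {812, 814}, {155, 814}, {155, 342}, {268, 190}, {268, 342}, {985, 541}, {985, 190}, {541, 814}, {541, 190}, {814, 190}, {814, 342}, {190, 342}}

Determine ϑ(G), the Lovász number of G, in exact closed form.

sqrt(13)

deg(780) = 6; N(780) = {952, 694, 812, 155, 985, 814}.
N(843) = {870, 694, 155, 985, 541, 342}, |N(843)| = 6.
N(268) = {870, 952, 694, 812, 190, 342}, |N(268)| = 6.
N(155) = {870, 843, 780, 952, 814, 342}, |N(155)| = 6.
Every vertex has degree 6 (N=13); strongly regular (13,6,2,3).
Distinct eigenvalues (to 6 d.p.): [6.0, 1.302776, -2.302776].
Lovász (edge-transitive): ϑ = −13·(-sqrt(13)/2 - 1/2)/((6)−(-sqrt(13)/2 - 1/2)) = sqrt(13).
ϑ(G) ≈ 3.605551.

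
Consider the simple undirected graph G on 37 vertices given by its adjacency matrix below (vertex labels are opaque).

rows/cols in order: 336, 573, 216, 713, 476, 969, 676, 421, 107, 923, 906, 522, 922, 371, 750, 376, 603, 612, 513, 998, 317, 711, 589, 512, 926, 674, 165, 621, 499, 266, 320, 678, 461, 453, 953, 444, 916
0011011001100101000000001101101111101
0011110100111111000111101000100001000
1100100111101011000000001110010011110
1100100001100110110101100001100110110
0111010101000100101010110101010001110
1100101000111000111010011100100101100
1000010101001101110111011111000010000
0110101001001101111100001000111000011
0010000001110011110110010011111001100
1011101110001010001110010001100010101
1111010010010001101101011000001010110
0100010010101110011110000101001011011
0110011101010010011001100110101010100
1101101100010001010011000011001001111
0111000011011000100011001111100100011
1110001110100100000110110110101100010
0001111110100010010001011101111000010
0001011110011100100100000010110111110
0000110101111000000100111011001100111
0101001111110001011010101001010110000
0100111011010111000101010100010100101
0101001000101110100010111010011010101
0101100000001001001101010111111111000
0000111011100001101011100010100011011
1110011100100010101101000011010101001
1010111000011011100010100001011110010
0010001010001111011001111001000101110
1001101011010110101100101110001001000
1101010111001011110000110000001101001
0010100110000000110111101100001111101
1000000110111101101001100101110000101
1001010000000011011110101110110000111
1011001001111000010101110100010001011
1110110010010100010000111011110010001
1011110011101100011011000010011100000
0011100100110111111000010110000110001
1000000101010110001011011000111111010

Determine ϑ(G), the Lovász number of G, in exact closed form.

sqrt(37)

Vertex 461 has 18 neighbors: 336, 216, 713, 676, 923, 906, 522, 922, 612, 998, 711, 589, 512, 674, 266, 453, 444, 916.
deg(421) = 18; N(421) = {573, 216, 476, 676, 923, 922, 371, 376, 603, 612, 513, 998, 926, 499, 266, 320, 444, 916}.
deg(603) = 18; N(603) = {713, 476, 969, 676, 421, 107, 906, 750, 612, 711, 512, 926, 674, 621, 499, 266, 320, 444}.
deg(926) = 18; N(926) = {336, 573, 216, 969, 676, 421, 906, 750, 603, 513, 998, 711, 165, 621, 266, 678, 453, 916}.
37-vertex 18-regular graph: strongly regular (37,18,8,9).
The 3 distinct eigenvalues: [18.0, 2.5414, -3.5414].
λ_max=18, λ_min=-sqrt(37)/2 - 1/2; ϑ = −37·λ_min/(λ_max−λ_min) = sqrt(37).
= 6.082763… (decimal).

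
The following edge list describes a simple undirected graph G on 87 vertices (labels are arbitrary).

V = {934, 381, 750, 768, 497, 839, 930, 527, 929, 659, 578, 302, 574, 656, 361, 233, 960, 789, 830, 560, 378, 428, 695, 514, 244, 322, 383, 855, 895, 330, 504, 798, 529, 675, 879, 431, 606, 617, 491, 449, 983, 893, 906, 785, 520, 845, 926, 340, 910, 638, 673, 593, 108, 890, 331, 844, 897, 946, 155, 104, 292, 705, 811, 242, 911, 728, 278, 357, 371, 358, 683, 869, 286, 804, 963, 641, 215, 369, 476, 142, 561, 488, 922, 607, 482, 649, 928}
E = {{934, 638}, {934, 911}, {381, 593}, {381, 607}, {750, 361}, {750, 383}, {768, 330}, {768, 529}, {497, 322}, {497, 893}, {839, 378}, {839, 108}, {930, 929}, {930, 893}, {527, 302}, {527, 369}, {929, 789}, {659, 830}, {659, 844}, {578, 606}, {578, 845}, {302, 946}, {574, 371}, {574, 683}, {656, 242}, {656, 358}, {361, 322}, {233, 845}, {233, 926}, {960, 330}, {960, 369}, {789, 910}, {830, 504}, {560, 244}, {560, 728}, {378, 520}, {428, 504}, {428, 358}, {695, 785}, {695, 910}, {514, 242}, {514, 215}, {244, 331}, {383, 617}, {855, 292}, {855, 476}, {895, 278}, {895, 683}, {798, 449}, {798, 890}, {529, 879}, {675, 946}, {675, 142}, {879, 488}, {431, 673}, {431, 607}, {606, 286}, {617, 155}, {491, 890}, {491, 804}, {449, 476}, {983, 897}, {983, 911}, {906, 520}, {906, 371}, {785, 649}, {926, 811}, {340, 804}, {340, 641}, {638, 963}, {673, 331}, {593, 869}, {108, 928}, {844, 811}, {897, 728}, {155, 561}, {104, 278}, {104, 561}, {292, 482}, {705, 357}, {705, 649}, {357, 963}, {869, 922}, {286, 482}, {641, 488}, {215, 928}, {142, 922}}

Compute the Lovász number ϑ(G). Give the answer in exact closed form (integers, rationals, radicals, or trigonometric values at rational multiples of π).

N(378) = {839, 520}, |N(378)| = 2.
deg(926) = 2; N(926) = {233, 811}.
N(331) = {244, 673}, |N(331)| = 2.
N(869) = {593, 922}, |N(869)| = 2.
deg(v) = 2 for all v (|V|=87); connected 2-regular on 87 ⇒ C_{87}.
A has 44 distinct eigenvalues ≈ [2.0, 1.995, 1.979, 1.953, 1.917, 1.871, 1.815, 1.75, 1.675, 1.592, 1.501, 1.401, 1.295, 1.181, 1.062, 0.937, 0.807, 0.673, 0.535, 0.395, 0.252, 0.108, -0.036, -0.18, -0.324, -0.465, -0.604, -0.74, -0.872, -1.0, -1.122, -1.239, -1.349, -1.452, -1.547, -1.635, -1.714, -1.784, -1.844, -1.895, -1.936, -1.967, -1.988, -1.999].
λ_max=2, λ_min=-2*cos(pi/87); ϑ = −87·λ_min/(λ_max−λ_min) = 87*cos(pi/87)/(cos(pi/87) + 1).
ϑ(G) ≈ 43.48582.
α=43, χ(Ḡ)=44; ϑ=87*cos(pi/87)/(cos(pi/87) + 1) lies between (both strict).

87*cos(pi/87)/(cos(pi/87) + 1)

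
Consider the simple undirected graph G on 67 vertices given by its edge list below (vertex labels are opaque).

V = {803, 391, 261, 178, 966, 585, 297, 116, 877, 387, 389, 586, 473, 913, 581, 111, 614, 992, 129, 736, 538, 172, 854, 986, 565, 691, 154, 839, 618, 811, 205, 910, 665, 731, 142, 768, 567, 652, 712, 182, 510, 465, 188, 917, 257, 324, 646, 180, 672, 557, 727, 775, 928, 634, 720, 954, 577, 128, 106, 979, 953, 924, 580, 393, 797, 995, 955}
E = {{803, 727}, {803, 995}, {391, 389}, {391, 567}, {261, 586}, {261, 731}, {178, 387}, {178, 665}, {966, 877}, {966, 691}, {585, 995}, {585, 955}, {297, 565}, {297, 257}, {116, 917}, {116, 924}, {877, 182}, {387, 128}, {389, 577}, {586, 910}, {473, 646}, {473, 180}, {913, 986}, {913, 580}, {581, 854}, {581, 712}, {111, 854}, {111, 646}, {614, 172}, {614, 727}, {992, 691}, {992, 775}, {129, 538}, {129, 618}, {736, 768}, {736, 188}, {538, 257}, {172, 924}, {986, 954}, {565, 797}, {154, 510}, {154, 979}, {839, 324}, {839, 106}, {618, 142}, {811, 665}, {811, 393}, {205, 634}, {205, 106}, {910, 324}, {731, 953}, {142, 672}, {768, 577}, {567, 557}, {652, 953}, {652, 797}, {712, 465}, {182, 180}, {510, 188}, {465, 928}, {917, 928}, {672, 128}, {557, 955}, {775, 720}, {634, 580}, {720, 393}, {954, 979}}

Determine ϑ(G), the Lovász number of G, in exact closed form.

Vertex 652 has 2 neighbors: 953, 797.
N(261) = {586, 731}, |N(261)| = 2.
N(389) = {391, 577}, |N(389)| = 2.
deg(913) = 2; N(913) = {986, 580}.
Every vertex has degree 2 (N=67); a single 67-cycle (edge-transitive).
spec(A) ≈ [2.0, 1.991212, 1.964925, 1.92137, 1.860931, 1.784137, 1.691664, 1.584325, 1.463063, 1.328943, 1.183144, 1.026948, 0.861727, 0.688934, 0.510086, 0.326755, 0.140552, -0.046885, -0.233911, -0.418881, -0.600169, -0.776184, -0.945377, -1.106262, -1.257426, -1.397539, -1.52537, -1.639797, -1.739813, -1.824539, -1.893231, -1.945286, -1.980245, -1.997802] (distinct, 6 d.p.).
Lovász (edge-transitive): ϑ = −67·(-2*cos(pi/67))/((2)−(-2*cos(pi/67))) = 67*cos(pi/67)/(cos(pi/67) + 1).
Numerically 33.48157981.
Sandwich: α(G)=33 ≤ ϑ(G)=67*cos(pi/67)/(cos(pi/67) + 1) ≤ χ(Ḡ)=34 (both strict).

67*cos(pi/67)/(cos(pi/67) + 1)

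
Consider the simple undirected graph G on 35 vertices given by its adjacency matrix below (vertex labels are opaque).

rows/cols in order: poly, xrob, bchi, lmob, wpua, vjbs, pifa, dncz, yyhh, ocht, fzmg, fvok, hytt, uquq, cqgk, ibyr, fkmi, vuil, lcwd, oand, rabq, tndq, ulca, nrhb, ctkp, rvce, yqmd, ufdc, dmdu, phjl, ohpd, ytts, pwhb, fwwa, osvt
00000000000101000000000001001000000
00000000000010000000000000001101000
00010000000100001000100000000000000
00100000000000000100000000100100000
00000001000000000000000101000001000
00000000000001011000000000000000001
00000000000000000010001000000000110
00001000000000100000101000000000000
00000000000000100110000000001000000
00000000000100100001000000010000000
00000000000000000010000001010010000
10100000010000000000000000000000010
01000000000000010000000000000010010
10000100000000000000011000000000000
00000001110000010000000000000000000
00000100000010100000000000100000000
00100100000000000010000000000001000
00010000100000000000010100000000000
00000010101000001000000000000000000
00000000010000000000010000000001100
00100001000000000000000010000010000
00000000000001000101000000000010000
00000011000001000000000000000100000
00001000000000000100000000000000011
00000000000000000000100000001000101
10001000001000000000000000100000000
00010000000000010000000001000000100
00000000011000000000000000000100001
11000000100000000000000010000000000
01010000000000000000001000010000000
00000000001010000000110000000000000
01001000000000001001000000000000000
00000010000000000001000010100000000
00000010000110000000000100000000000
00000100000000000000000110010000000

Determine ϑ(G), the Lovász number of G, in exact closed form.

15

Vertex dncz has 4 neighbors: wpua, cqgk, rabq, ulca.
deg(poly) = 4; N(poly) = {fvok, uquq, rvce, dmdu}.
deg(ufdc) = 4; N(ufdc) = {ocht, fzmg, phjl, osvt}.
Vertex vuil has 4 neighbors: lmob, yyhh, tndq, nrhb.
Regular of degree 4 on 35 vertices: this is K(7,3), the Kneser graph.
spec(A) ≈ [4.0, 2.0, -1.0, -3.0] (distinct, 4 d.p.).
Lovász: ϑ = −35(-3)/(4+-1*(-3)) = 15.
Numerically 15.0000000.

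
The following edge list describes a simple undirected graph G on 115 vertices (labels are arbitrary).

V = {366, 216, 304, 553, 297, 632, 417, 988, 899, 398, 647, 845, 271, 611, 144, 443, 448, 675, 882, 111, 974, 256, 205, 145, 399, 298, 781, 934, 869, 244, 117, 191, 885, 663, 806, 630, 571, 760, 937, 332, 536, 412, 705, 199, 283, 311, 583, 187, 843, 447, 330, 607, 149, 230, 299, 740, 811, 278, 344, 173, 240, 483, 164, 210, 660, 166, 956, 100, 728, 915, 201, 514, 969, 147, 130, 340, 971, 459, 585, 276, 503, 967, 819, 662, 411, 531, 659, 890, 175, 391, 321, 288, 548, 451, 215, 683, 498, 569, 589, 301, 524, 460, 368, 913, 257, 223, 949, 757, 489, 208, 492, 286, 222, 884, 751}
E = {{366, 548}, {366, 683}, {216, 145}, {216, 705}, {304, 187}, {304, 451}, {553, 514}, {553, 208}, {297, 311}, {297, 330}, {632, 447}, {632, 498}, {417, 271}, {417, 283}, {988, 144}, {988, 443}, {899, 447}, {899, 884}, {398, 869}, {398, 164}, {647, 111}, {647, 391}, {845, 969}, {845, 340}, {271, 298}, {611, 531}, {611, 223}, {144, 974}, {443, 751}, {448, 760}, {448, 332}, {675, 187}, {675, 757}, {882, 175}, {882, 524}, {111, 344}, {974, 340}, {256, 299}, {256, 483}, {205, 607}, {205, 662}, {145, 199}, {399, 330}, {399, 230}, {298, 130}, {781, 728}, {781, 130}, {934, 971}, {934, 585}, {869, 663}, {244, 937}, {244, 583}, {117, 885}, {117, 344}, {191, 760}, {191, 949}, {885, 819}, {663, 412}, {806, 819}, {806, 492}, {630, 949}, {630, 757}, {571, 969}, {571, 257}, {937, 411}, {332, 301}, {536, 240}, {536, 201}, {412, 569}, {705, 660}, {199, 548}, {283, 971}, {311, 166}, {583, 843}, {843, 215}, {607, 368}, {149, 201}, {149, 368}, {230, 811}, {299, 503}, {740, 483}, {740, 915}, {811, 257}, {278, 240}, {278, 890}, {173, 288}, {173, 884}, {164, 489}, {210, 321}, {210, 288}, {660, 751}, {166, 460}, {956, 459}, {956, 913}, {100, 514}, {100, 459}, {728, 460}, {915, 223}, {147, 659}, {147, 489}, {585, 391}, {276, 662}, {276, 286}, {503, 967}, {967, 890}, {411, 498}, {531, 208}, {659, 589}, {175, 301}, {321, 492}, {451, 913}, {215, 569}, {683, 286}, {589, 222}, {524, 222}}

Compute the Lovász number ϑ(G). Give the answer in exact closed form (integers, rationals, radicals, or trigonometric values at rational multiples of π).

115*cos(pi/115)/(cos(pi/115) + 1)

N(332) = {448, 301}, |N(332)| = 2.
deg(366) = 2; N(366) = {548, 683}.
N(391) = {647, 585}, |N(391)| = 2.
Vertex 632 has 2 neighbors: 447, 498.
115-vertex 2-regular graph: this is C_{115}, the 115-cycle.
Distinct eigenvalues (to 6 d.p.): [2.0, 1.997016, 1.988071, 1.973194, 1.952428, 1.925835, 1.893494, 1.855503, 1.811974, 1.763037, 1.708839, 1.649541, 1.58532, 1.516368, 1.44289, 1.365106, 1.283249, 1.197561, 1.1083, 1.01573, 0.92013, 0.821784, 0.720985, 0.618034, 0.513239, 0.406912, 0.299371, 0.190936, 0.081932, -0.027317, -0.136485, -0.245245, -0.353273, -0.460247, -0.565848, -0.669759, -0.771672, -0.871282, -0.968292, -1.062411, -1.153361, -1.240868, -1.324672, -1.404522, -1.480181, -1.551423, -1.618034, -1.679817, -1.736586, -1.788173, -1.834423, -1.875198, -1.910377, -1.939855, -1.963543, -1.981372, -1.993287, -1.999254].
−115·(-2*cos(pi/115)) / ((2)−(-2*cos(pi/115))) = 115*cos(pi/115)/(cos(pi/115) + 1) = ϑ(G).
= 57.4893… (decimal).
57 ≤ 115*cos(pi/115)/(cos(pi/115) + 1) ≤ 58: both strict.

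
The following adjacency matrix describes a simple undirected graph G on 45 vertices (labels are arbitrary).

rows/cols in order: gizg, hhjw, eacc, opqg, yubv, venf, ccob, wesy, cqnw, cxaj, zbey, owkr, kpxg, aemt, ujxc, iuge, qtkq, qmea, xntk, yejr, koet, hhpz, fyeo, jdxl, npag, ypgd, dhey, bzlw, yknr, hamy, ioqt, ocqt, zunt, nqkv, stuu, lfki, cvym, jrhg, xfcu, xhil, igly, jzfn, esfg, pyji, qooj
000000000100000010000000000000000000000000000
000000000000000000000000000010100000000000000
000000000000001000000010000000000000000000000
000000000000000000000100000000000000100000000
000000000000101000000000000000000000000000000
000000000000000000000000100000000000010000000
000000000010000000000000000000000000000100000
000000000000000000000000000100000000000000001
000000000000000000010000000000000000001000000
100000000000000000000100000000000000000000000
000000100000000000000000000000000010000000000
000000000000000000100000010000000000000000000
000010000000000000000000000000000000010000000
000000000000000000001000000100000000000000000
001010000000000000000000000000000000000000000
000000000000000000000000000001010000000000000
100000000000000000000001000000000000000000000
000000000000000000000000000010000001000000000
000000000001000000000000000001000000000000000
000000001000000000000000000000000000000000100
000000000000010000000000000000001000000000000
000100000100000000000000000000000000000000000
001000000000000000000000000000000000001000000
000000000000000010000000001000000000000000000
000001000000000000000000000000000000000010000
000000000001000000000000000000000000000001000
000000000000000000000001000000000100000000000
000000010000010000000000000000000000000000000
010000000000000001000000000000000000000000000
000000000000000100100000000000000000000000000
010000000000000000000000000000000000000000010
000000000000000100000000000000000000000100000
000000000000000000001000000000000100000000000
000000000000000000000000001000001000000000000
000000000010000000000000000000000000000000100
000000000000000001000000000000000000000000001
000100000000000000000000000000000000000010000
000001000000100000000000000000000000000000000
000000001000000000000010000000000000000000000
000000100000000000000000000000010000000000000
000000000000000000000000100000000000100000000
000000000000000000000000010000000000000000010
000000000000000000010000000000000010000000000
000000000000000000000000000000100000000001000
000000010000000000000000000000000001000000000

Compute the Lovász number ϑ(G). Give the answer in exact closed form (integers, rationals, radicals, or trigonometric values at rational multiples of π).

Vertex yubv has 2 neighbors: kpxg, ujxc.
Vertex xhil has 2 neighbors: ccob, ocqt.
Vertex igly has 2 neighbors: npag, cvym.
Vertex yejr has 2 neighbors: cqnw, esfg.
45-vertex 2-regular graph: the odd cycle C_{45}.
A has 23 distinct eigenvalues ≈ [2.0, 1.980536, 1.922523, 1.827091, 1.696096, 1.532089, 1.338261, 1.118386, 0.876742, 0.618034, 0.347296, 0.069799, -0.209057, -0.483844, -0.749213, -1.0, -1.231323, -1.43868, -1.618034, -1.765895, -1.879385, -1.956295, -1.995128].
−45·(-2*cos(pi/45)) / ((2)−(-2*cos(pi/45))) = 45*cos(pi/45)/(cos(pi/45) + 1) = ϑ(G).
= 22.47256215… (decimal).
22 ≤ 45*cos(pi/45)/(cos(pi/45) + 1) ≤ 23: both strict.

45*cos(pi/45)/(cos(pi/45) + 1)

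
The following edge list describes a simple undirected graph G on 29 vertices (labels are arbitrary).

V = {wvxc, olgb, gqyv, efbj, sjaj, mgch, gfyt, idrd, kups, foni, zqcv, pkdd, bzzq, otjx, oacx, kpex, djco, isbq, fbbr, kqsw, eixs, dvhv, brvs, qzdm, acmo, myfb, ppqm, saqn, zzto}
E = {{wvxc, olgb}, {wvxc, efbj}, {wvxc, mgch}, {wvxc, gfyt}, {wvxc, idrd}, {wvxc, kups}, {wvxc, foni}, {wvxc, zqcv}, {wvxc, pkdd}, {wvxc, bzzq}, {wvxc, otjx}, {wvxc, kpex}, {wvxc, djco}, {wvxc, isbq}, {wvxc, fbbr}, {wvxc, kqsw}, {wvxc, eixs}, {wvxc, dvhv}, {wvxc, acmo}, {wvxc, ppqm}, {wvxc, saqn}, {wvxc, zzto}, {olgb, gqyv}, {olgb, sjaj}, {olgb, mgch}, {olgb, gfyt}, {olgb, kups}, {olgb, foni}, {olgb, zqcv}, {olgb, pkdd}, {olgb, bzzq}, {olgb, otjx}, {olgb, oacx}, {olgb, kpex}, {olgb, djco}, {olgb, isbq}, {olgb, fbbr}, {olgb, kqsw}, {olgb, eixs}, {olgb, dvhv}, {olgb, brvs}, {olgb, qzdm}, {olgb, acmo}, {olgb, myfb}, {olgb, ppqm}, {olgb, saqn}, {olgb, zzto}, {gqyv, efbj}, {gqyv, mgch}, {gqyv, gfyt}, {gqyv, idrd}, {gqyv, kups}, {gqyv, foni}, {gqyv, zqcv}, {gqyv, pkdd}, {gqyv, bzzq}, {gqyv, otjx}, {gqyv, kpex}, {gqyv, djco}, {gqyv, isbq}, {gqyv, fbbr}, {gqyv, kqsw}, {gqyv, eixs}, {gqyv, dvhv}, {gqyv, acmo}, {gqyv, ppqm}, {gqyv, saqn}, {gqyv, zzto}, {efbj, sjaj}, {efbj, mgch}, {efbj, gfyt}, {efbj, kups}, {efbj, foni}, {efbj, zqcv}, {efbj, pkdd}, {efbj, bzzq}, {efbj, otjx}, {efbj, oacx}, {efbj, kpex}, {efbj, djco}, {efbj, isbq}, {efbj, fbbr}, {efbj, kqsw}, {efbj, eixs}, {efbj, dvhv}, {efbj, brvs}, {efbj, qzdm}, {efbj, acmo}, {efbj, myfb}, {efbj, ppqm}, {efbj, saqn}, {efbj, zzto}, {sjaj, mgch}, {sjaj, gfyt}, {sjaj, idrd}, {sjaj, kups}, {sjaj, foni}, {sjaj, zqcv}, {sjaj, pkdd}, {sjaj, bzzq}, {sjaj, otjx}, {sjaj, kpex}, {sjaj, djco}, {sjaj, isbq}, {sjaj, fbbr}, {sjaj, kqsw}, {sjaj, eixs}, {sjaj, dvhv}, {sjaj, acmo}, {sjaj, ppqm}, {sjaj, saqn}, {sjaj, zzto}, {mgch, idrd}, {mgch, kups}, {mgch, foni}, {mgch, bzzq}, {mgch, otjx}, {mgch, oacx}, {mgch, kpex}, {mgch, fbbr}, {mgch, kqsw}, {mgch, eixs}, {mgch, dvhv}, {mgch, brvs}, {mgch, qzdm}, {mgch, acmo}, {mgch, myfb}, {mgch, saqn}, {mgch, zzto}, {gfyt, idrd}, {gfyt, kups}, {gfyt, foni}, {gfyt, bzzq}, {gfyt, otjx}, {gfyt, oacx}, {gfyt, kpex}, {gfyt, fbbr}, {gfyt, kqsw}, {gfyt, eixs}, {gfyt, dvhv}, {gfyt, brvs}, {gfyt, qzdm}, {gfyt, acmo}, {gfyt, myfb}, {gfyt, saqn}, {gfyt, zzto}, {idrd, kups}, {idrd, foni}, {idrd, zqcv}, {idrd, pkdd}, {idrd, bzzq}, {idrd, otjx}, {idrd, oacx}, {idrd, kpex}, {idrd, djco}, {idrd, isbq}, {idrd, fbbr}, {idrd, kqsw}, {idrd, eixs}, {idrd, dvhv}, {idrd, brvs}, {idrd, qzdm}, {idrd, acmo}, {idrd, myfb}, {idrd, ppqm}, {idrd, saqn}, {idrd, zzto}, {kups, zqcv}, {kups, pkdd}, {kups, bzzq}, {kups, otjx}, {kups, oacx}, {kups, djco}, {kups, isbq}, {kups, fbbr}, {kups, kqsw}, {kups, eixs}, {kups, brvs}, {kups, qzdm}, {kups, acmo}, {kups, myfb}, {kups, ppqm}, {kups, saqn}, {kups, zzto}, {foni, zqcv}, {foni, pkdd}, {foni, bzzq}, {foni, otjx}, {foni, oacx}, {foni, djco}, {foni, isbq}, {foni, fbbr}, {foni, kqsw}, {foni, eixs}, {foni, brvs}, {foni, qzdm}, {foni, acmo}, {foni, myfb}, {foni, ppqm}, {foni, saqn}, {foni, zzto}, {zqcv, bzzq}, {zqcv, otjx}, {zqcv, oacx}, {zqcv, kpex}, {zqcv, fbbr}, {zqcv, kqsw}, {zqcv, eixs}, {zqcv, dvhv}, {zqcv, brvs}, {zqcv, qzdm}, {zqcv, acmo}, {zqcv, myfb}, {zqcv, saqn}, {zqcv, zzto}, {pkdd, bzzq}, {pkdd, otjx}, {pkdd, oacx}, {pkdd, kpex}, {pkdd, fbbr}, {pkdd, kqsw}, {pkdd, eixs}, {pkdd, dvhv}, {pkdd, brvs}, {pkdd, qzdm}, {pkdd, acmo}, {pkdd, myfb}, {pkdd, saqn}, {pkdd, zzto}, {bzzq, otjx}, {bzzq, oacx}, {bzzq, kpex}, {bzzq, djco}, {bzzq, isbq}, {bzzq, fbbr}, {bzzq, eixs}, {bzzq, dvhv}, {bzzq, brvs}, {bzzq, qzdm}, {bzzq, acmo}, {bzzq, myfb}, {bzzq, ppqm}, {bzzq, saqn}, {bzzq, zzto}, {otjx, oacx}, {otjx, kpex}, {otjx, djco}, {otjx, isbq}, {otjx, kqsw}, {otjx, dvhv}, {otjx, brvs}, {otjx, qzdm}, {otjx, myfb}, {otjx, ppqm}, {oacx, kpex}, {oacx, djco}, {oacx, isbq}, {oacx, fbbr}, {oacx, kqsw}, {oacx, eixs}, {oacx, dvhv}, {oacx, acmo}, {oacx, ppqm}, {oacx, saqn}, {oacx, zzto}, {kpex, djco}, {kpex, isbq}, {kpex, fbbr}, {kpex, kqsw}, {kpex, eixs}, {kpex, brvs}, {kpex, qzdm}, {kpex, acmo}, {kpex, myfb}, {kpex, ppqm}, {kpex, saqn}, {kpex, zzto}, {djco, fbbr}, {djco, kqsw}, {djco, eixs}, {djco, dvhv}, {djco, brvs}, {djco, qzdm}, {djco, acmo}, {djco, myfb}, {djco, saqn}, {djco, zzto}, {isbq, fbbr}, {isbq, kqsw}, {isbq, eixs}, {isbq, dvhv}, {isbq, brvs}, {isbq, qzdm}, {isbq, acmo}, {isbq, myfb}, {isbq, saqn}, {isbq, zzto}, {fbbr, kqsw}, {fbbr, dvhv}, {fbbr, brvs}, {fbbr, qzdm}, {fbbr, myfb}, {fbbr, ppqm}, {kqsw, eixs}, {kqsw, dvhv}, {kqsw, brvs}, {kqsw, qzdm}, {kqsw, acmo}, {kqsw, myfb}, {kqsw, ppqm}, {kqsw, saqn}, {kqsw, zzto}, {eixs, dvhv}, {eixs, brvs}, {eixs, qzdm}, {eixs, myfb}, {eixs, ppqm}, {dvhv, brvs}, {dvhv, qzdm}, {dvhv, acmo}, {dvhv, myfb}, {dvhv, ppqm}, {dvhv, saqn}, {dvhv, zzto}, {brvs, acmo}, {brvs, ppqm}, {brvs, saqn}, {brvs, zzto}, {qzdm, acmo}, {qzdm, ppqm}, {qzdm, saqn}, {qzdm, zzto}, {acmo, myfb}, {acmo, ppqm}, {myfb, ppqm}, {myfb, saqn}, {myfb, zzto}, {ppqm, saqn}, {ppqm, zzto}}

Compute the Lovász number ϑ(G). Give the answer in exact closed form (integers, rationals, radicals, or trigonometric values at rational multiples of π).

deg(brvs) = 22; N(brvs) = {olgb, efbj, mgch, gfyt, idrd, kups, foni, zqcv, pkdd, bzzq, otjx, kpex, djco, isbq, fbbr, kqsw, eixs, dvhv, acmo, ppqm, saqn, zzto}.
Vertex acmo has 23 neighbors: wvxc, olgb, gqyv, efbj, sjaj, mgch, gfyt, idrd, kups, foni, zqcv, pkdd, bzzq, oacx, kpex, djco, isbq, kqsw, dvhv, brvs, qzdm, myfb, ppqm.
deg(qzdm) = 22; N(qzdm) = {olgb, efbj, mgch, gfyt, idrd, kups, foni, zqcv, pkdd, bzzq, otjx, kpex, djco, isbq, fbbr, kqsw, eixs, dvhv, acmo, ppqm, saqn, zzto}.
Vertex sjaj has 22 neighbors: olgb, efbj, mgch, gfyt, idrd, kups, foni, zqcv, pkdd, bzzq, otjx, kpex, djco, isbq, fbbr, kqsw, eixs, dvhv, acmo, ppqm, saqn, zzto.
G = K_{7,7,6,4,3,2}: α = 7 = χ(Ḡ), so ϑ = 7.
Numerically 7.000000000.
Lovász sandwich 7 ≤ 7 ≤ 7: collapsed.

7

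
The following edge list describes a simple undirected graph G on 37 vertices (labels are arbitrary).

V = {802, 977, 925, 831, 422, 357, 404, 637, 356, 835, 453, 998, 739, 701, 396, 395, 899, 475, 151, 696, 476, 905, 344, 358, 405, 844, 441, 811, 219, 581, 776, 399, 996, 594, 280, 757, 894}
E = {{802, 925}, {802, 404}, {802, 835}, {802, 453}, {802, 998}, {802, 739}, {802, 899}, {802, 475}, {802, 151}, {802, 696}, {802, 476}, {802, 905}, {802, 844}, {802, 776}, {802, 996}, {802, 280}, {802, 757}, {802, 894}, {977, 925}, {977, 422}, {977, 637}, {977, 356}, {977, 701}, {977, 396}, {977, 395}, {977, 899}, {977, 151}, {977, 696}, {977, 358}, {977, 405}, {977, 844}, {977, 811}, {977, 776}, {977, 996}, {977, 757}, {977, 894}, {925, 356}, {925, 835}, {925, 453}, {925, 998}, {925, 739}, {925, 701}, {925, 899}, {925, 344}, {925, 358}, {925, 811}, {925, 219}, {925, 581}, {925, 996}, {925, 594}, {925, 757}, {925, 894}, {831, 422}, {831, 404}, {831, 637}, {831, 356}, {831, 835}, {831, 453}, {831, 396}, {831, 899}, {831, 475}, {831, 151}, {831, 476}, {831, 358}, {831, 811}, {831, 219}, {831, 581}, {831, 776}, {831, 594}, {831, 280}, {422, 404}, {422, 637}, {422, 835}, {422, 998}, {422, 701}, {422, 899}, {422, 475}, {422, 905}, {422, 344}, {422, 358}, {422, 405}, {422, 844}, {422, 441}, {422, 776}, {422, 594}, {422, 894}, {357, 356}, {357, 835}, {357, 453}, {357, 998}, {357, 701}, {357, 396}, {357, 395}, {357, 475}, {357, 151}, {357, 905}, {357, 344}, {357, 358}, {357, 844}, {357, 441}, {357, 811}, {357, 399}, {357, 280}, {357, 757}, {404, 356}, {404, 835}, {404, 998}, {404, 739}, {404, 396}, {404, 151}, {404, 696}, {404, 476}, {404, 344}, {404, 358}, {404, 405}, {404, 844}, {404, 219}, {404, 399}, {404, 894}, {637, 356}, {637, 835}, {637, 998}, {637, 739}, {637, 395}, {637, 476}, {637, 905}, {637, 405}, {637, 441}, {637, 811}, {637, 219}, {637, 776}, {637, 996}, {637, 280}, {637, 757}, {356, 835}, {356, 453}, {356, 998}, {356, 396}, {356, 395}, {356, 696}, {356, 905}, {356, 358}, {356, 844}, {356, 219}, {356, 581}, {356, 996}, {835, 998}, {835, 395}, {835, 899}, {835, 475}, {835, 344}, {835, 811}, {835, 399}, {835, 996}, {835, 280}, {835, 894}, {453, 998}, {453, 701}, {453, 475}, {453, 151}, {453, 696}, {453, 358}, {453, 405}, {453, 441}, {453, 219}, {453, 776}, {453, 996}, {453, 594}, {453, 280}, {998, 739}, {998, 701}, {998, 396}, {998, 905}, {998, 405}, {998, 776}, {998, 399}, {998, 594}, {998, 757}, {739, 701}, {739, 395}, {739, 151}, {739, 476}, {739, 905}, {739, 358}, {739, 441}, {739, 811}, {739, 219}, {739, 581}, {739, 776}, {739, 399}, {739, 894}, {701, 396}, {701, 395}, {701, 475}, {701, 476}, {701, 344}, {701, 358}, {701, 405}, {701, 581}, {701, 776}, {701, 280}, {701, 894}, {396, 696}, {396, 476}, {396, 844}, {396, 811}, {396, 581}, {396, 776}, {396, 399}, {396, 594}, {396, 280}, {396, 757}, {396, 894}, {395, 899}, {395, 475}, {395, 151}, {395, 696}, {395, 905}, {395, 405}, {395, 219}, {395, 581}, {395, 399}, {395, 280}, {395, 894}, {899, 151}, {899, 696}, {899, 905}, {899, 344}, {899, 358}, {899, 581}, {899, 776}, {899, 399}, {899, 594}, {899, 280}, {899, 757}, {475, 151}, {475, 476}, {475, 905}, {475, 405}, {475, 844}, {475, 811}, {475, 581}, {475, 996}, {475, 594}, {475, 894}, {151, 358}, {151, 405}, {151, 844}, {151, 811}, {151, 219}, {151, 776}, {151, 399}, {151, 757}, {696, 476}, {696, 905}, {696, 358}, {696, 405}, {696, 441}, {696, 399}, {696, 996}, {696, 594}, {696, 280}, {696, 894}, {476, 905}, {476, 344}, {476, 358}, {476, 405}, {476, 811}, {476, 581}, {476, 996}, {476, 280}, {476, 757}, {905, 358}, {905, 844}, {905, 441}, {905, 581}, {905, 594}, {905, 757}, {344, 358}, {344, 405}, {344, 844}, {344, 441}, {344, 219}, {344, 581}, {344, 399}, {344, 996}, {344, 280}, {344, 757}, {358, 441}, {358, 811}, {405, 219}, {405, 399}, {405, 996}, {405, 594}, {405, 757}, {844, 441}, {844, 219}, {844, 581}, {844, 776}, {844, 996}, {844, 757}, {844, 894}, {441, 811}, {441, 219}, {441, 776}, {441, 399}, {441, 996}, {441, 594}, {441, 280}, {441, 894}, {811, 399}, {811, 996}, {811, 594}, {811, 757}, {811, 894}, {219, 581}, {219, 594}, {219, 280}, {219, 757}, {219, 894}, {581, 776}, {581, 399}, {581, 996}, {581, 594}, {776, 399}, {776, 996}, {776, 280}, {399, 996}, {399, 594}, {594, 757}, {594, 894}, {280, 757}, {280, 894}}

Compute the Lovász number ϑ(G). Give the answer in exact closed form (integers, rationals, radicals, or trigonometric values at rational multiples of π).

sqrt(37)

Vertex 996 has 18 neighbors: 802, 977, 925, 637, 356, 835, 453, 475, 696, 476, 344, 405, 844, 441, 811, 581, 776, 399.
N(835) = {802, 925, 831, 422, 357, 404, 637, 356, 998, 395, 899, 475, 344, 811, 399, 996, 280, 894}, |N(835)| = 18.
N(811) = {977, 925, 831, 357, 637, 835, 739, 396, 475, 151, 476, 358, 441, 399, 996, 594, 757, 894}, |N(811)| = 18.
N(453) = {802, 925, 831, 357, 356, 998, 701, 475, 151, 696, 358, 405, 441, 219, 776, 996, 594, 280}, |N(453)| = 18.
Every vertex has degree 18 (N=37); strongly regular (37,18,8,9).
spec(A) ≈ [18.0, 2.5414, -3.5414] (distinct, 4 d.p.).
−37·(-sqrt(37)/2 - 1/2) / ((18)−(-sqrt(37)/2 - 1/2)) = sqrt(37) = ϑ(G).
= 6.08276… (decimal).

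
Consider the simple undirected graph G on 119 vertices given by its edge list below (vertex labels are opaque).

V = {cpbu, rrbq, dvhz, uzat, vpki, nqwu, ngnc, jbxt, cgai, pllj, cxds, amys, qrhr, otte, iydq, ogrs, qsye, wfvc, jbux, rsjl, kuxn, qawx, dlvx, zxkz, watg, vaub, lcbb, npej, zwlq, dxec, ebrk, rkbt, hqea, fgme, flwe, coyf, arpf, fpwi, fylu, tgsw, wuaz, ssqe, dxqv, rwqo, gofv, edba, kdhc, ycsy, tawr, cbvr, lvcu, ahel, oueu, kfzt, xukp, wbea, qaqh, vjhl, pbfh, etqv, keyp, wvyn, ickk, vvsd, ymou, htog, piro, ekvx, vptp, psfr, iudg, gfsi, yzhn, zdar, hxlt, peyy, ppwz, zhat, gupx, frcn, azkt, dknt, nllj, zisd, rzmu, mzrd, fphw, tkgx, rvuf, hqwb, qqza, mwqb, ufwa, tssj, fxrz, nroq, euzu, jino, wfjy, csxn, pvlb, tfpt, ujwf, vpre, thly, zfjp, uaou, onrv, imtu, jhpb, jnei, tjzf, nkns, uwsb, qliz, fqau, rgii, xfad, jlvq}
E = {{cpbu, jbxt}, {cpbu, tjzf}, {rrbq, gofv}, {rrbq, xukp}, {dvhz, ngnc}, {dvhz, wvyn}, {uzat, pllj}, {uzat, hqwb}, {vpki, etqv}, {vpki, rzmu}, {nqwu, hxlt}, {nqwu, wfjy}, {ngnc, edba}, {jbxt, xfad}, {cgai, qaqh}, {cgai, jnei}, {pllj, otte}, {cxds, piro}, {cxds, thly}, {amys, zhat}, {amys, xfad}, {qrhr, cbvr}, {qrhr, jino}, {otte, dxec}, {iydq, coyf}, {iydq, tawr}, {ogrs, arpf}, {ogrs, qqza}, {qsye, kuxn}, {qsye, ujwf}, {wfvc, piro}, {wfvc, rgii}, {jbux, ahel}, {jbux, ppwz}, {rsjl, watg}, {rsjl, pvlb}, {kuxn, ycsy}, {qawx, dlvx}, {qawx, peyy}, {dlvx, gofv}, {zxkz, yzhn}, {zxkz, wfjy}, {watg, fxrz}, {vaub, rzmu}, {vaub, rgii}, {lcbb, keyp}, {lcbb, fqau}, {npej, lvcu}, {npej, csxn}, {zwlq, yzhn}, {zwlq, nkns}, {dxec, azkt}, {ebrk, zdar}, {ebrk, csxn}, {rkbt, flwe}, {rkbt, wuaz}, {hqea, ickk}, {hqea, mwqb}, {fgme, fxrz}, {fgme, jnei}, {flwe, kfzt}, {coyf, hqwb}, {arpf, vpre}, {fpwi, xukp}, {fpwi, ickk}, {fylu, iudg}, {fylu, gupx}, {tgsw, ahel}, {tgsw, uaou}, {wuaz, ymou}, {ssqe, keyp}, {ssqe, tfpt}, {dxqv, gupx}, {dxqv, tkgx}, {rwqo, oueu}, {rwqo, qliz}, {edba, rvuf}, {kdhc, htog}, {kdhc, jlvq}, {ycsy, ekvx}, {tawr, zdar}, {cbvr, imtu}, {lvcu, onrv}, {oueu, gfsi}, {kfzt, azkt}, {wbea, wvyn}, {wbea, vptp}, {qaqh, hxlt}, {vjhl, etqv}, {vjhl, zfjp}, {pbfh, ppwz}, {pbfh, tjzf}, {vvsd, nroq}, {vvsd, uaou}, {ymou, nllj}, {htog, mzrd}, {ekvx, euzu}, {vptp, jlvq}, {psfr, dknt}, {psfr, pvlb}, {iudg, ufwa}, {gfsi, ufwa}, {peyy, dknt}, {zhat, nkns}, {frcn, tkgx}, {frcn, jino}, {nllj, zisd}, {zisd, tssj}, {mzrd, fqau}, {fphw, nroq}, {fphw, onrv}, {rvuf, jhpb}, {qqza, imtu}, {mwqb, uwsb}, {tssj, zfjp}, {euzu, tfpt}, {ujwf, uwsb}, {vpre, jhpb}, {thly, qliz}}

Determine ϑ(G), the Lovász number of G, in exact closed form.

119*cos(pi/119)/(cos(pi/119) + 1)

N(mzrd) = {htog, fqau}, |N(mzrd)| = 2.
Vertex iydq has 2 neighbors: coyf, tawr.
Vertex vpki has 2 neighbors: etqv, rzmu.
Vertex nroq has 2 neighbors: vvsd, fphw.
Every vertex has degree 2 (N=119); this is C_{119}, the 119-cycle.
Distinct eigenvalues (to 4 d.p.): [2.0, 1.9972, 1.9889, 1.975, 1.9556, 1.9307, 1.9005, 1.8649, 1.8242, 1.7784, 1.7276, 1.672, 1.6118, 1.5471, 1.478, 1.4048, 1.3278, 1.247, 1.1627, 1.0752, 0.9847, 0.8915, 0.7957, 0.6978, 0.5979, 0.4964, 0.3934, 0.2894, 0.1845, 0.0792, -0.0264, -0.1319, -0.237, -0.3415, -0.445, -0.5473, -0.6481, -0.747, -0.8439, -0.9384, -1.0303, -1.1194, -1.2053, -1.2878, -1.3668, -1.4419, -1.5131, -1.58, -1.6425, -1.7004, -1.7536, -1.8019, -1.8452, -1.8834, -1.9163, -1.9438, -1.9659, -1.9826, -1.9937, -1.9993].
Lovász: ϑ = −119(-2*cos(pi/119))/(2+-(-1)*2*cos(pi/119)) = 119*cos(pi/119)/(cos(pi/119) + 1).
≈ 59.4896 (to 4 d.p.).
Check 59 ≤ 119*cos(pi/119)/(cos(pi/119) + 1) ≤ 60: both strict.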